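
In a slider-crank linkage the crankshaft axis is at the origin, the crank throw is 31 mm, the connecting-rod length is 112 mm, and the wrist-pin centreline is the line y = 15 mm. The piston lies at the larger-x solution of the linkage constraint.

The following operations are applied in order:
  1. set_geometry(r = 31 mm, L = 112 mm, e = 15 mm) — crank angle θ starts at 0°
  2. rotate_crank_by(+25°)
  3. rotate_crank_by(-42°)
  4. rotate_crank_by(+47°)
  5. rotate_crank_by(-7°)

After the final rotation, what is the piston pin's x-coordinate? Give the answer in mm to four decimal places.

140.4984

set_geometry: r = 31 mm, L = 112 mm, e = 15 mm; θ ← 0°
rotate_crank_by(+25°): θ ← 0° +25° = 25°
rotate_crank_by(-42°): θ ← 25° -42° = -17°
rotate_crank_by(+47°): θ ← -17° +47° = 30°
rotate_crank_by(-7°): θ ← 30° -7° = 23°
crank pin P = (r cos θ, r sin θ) = (28.535650, 12.112665)
h = r sin θ − e = 12.112665 − 15 = -2.887335
x = r cos θ + √(L² − h²) = 28.535650 + √(12544.0 − 8.3367) = 28.535650 + 111.962776 = 140.498427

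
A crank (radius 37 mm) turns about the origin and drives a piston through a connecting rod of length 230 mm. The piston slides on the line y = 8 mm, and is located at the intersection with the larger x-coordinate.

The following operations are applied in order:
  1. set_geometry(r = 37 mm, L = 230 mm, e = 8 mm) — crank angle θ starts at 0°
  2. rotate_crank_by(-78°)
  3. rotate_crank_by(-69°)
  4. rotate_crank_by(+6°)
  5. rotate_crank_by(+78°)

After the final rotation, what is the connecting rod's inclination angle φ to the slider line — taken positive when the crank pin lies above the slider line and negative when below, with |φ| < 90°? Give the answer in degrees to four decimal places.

set_geometry: r = 37 mm, L = 230 mm, e = 8 mm; θ ← 0°
rotate_crank_by(-78°): θ ← 0° -78° = -78°
rotate_crank_by(-69°): θ ← -78° -69° = -147°
rotate_crank_by(+6°): θ ← -147° +6° = -141°
rotate_crank_by(+78°): θ ← -141° +78° = -63°
crank pin P = (r cos θ, r sin θ) = (16.797648, -32.967241)
h = r sin θ − e = -32.967241 − 8 = -40.967241
sin φ = h / L = -40.967241 / 230 = -0.17811844
φ = arcsin(-0.17811844) = -10.260183°

-10.2602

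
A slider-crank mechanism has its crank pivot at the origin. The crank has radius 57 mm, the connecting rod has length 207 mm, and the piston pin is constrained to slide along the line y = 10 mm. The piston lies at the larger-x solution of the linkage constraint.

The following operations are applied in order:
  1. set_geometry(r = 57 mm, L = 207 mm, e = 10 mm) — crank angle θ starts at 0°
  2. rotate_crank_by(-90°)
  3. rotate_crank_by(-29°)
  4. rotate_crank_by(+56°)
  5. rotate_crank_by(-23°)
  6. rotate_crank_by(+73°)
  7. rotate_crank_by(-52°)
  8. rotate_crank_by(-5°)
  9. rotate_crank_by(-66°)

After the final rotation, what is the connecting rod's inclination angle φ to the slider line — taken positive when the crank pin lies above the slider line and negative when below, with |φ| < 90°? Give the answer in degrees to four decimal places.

-13.8625

set_geometry: r = 57 mm, L = 207 mm, e = 10 mm; θ ← 0°
rotate_crank_by(-90°): θ ← 0° -90° = -90°
rotate_crank_by(-29°): θ ← -90° -29° = -119°
rotate_crank_by(+56°): θ ← -119° +56° = -63°
rotate_crank_by(-23°): θ ← -63° -23° = -86°
rotate_crank_by(+73°): θ ← -86° +73° = -13°
rotate_crank_by(-52°): θ ← -13° -52° = -65°
rotate_crank_by(-5°): θ ← -65° -5° = -70°
rotate_crank_by(-66°): θ ← -70° -66° = -136°
crank pin P = (r cos θ, r sin θ) = (-41.002369, -39.595527)
h = r sin θ − e = -39.595527 − 10 = -49.595527
sin φ = h / L = -49.595527 / 207 = -0.23959192
φ = arcsin(-0.23959192) = -13.862456°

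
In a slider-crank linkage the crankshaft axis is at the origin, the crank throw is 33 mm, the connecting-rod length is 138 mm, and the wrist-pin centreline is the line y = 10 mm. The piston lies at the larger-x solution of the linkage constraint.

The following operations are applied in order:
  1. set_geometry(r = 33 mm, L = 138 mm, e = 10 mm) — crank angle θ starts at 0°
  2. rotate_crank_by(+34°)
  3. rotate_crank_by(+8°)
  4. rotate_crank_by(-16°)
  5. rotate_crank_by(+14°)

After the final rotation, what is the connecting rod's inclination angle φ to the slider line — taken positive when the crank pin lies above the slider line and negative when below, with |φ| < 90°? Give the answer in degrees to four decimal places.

set_geometry: r = 33 mm, L = 138 mm, e = 10 mm; θ ← 0°
rotate_crank_by(+34°): θ ← 0° +34° = 34°
rotate_crank_by(+8°): θ ← 34° +8° = 42°
rotate_crank_by(-16°): θ ← 42° -16° = 26°
rotate_crank_by(+14°): θ ← 26° +14° = 40°
crank pin P = (r cos θ, r sin θ) = (25.279467, 21.211991)
h = r sin θ − e = 21.211991 − 10 = 11.211991
sin φ = h / L = 11.211991 / 138 = 0.08124631
φ = arcsin(0.08124631) = 4.660207°

4.6602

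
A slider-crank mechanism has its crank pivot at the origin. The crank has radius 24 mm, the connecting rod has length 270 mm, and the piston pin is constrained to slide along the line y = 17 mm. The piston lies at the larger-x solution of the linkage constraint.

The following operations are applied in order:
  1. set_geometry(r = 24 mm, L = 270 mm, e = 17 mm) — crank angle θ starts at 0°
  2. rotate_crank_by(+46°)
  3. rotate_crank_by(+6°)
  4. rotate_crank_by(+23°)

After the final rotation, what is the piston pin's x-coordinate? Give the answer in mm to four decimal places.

276.1409

set_geometry: r = 24 mm, L = 270 mm, e = 17 mm; θ ← 0°
rotate_crank_by(+46°): θ ← 0° +46° = 46°
rotate_crank_by(+6°): θ ← 46° +6° = 52°
rotate_crank_by(+23°): θ ← 52° +23° = 75°
crank pin P = (r cos θ, r sin θ) = (6.211657, 23.182220)
h = r sin θ − e = 23.182220 − 17 = 6.182220
x = r cos θ + √(L² − h²) = 6.211657 + √(72900.0 − 38.2198) = 6.211657 + 269.929213 = 276.140870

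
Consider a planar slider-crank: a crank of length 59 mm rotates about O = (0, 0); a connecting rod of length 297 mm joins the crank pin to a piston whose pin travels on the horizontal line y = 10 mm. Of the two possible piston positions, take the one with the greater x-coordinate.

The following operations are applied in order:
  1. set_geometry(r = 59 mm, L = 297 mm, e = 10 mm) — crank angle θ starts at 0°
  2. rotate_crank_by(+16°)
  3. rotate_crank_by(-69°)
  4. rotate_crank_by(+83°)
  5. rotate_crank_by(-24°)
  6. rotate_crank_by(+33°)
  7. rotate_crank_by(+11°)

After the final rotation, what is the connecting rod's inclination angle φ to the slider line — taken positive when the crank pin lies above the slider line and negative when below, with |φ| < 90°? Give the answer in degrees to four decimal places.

set_geometry: r = 59 mm, L = 297 mm, e = 10 mm; θ ← 0°
rotate_crank_by(+16°): θ ← 0° +16° = 16°
rotate_crank_by(-69°): θ ← 16° -69° = -53°
rotate_crank_by(+83°): θ ← -53° +83° = 30°
rotate_crank_by(-24°): θ ← 30° -24° = 6°
rotate_crank_by(+33°): θ ← 6° +33° = 39°
rotate_crank_by(+11°): θ ← 39° +11° = 50°
crank pin P = (r cos θ, r sin θ) = (37.924469, 45.196622)
h = r sin θ − e = 45.196622 − 10 = 35.196622
sin φ = h / L = 35.196622 / 297 = 0.11850715
φ = arcsin(0.11850715) = 6.805954°

6.8060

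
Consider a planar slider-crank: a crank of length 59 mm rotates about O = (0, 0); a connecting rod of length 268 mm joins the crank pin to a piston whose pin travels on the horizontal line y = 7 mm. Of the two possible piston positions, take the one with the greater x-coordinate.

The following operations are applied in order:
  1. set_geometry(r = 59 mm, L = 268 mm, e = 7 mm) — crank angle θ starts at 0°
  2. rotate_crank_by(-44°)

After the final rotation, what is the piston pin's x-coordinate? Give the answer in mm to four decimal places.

306.1103

set_geometry: r = 59 mm, L = 268 mm, e = 7 mm; θ ← 0°
rotate_crank_by(-44°): θ ← 0° -44° = -44°
crank pin P = (r cos θ, r sin θ) = (42.441048, -40.984844)
h = r sin θ − e = -40.984844 − 7 = -47.984844
x = r cos θ + √(L² − h²) = 42.441048 + √(71824.0 − 2302.5452) = 42.441048 + 263.669215 = 306.110263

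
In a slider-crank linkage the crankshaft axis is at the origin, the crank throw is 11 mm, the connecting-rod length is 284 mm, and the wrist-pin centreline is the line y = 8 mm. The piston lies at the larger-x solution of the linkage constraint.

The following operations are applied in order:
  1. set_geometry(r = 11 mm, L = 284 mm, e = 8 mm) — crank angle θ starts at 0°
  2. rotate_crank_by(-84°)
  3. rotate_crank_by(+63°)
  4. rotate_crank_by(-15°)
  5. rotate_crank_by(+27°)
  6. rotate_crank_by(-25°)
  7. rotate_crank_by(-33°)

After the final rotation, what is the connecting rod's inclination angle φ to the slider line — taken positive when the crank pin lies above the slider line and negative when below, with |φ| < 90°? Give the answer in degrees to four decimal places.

set_geometry: r = 11 mm, L = 284 mm, e = 8 mm; θ ← 0°
rotate_crank_by(-84°): θ ← 0° -84° = -84°
rotate_crank_by(+63°): θ ← -84° +63° = -21°
rotate_crank_by(-15°): θ ← -21° -15° = -36°
rotate_crank_by(+27°): θ ← -36° +27° = -9°
rotate_crank_by(-25°): θ ← -9° -25° = -34°
rotate_crank_by(-33°): θ ← -34° -33° = -67°
crank pin P = (r cos θ, r sin θ) = (4.298042, -10.125553)
h = r sin θ − e = -10.125553 − 8 = -18.125553
sin φ = h / L = -18.125553 / 284 = -0.06382237
φ = arcsin(-0.06382237) = -3.659240°

-3.6592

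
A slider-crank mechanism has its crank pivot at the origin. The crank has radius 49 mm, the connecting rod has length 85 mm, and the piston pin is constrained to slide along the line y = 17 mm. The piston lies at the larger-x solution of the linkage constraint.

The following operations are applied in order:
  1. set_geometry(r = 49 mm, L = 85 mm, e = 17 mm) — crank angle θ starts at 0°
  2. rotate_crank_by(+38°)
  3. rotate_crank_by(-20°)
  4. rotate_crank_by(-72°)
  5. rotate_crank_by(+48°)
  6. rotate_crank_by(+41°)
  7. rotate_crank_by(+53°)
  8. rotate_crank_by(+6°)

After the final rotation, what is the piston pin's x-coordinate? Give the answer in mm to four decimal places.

75.3768

set_geometry: r = 49 mm, L = 85 mm, e = 17 mm; θ ← 0°
rotate_crank_by(+38°): θ ← 0° +38° = 38°
rotate_crank_by(-20°): θ ← 38° -20° = 18°
rotate_crank_by(-72°): θ ← 18° -72° = -54°
rotate_crank_by(+48°): θ ← -54° +48° = -6°
rotate_crank_by(+41°): θ ← -6° +41° = 35°
rotate_crank_by(+53°): θ ← 35° +53° = 88°
rotate_crank_by(+6°): θ ← 88° +6° = 94°
crank pin P = (r cos θ, r sin θ) = (-3.418067, 48.880638)
h = r sin θ − e = 48.880638 − 17 = 31.880638
x = r cos θ + √(L² − h²) = -3.418067 + √(7225.0 − 1016.3751) = -3.418067 + 78.794828 = 75.376761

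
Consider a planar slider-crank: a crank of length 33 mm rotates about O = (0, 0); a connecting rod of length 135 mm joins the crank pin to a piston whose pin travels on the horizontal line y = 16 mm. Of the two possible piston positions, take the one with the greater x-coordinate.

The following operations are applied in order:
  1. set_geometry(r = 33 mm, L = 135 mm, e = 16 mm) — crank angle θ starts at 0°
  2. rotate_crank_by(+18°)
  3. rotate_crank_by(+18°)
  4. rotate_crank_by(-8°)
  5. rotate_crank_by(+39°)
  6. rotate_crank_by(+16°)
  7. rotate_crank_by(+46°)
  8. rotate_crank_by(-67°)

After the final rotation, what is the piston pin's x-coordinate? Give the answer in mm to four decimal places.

set_geometry: r = 33 mm, L = 135 mm, e = 16 mm; θ ← 0°
rotate_crank_by(+18°): θ ← 0° +18° = 18°
rotate_crank_by(+18°): θ ← 18° +18° = 36°
rotate_crank_by(-8°): θ ← 36° -8° = 28°
rotate_crank_by(+39°): θ ← 28° +39° = 67°
rotate_crank_by(+16°): θ ← 67° +16° = 83°
rotate_crank_by(+46°): θ ← 83° +46° = 129°
rotate_crank_by(-67°): θ ← 129° -67° = 62°
crank pin P = (r cos θ, r sin θ) = (15.492562, 29.137271)
h = r sin θ − e = 29.137271 − 16 = 13.137271
x = r cos θ + √(L² − h²) = 15.492562 + √(18225.0 − 172.5879) = 15.492562 + 134.359265 = 149.851827

149.8518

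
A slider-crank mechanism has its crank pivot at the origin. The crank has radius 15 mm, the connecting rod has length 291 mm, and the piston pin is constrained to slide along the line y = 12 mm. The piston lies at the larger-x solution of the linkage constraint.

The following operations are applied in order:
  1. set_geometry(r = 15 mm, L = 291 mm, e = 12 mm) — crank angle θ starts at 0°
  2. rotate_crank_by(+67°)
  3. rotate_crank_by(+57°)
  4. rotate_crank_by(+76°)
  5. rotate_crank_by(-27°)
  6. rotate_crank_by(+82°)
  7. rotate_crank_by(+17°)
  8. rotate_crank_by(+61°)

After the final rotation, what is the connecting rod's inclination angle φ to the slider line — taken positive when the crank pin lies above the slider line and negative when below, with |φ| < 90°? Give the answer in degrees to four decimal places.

-3.7061

set_geometry: r = 15 mm, L = 291 mm, e = 12 mm; θ ← 0°
rotate_crank_by(+67°): θ ← 0° +67° = 67°
rotate_crank_by(+57°): θ ← 67° +57° = 124°
rotate_crank_by(+76°): θ ← 124° +76° = 200°
rotate_crank_by(-27°): θ ← 200° -27° = 173°
rotate_crank_by(+82°): θ ← 173° +82° = 255°
rotate_crank_by(+17°): θ ← 255° +17° = 272°
rotate_crank_by(+61°): θ ← 272° +61° = 333°
crank pin P = (r cos θ, r sin θ) = (13.365098, -6.809857)
h = r sin θ − e = -6.809857 − 12 = -18.809857
sin φ = h / L = -18.809857 / 291 = -0.06463869
φ = arcsin(-0.06463869) = -3.706108°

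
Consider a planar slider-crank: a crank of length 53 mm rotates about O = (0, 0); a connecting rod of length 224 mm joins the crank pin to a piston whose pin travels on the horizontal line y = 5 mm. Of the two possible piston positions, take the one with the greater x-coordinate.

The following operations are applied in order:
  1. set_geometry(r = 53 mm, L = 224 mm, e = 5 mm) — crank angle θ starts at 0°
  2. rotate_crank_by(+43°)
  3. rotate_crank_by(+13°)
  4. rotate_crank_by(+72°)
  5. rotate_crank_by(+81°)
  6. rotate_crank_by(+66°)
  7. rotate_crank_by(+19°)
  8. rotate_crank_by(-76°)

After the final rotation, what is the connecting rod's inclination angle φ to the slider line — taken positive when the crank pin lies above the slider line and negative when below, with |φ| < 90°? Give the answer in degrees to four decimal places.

-9.6711

set_geometry: r = 53 mm, L = 224 mm, e = 5 mm; θ ← 0°
rotate_crank_by(+43°): θ ← 0° +43° = 43°
rotate_crank_by(+13°): θ ← 43° +13° = 56°
rotate_crank_by(+72°): θ ← 56° +72° = 128°
rotate_crank_by(+81°): θ ← 128° +81° = 209°
rotate_crank_by(+66°): θ ← 209° +66° = 275°
rotate_crank_by(+19°): θ ← 275° +19° = 294°
rotate_crank_by(-76°): θ ← 294° -76° = 218°
crank pin P = (r cos θ, r sin θ) = (-41.764570, -32.630058)
h = r sin θ − e = -32.630058 − 5 = -37.630058
sin φ = h / L = -37.630058 / 224 = -0.16799133
φ = arcsin(-0.16799133) = -9.671051°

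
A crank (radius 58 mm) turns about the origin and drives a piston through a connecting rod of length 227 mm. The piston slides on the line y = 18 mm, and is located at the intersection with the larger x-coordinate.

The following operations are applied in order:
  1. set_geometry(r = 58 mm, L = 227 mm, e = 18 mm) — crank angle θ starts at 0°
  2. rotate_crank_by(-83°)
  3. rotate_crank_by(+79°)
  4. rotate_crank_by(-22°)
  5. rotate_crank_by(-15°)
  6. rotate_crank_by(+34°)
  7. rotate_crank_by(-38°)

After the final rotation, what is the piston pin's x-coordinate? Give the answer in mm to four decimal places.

set_geometry: r = 58 mm, L = 227 mm, e = 18 mm; θ ← 0°
rotate_crank_by(-83°): θ ← 0° -83° = -83°
rotate_crank_by(+79°): θ ← -83° +79° = -4°
rotate_crank_by(-22°): θ ← -4° -22° = -26°
rotate_crank_by(-15°): θ ← -26° -15° = -41°
rotate_crank_by(+34°): θ ← -41° +34° = -7°
rotate_crank_by(-38°): θ ← -7° -38° = -45°
crank pin P = (r cos θ, r sin θ) = (41.012193, -41.012193)
h = r sin θ − e = -41.012193 − 18 = -59.012193
x = r cos θ + √(L² − h²) = 41.012193 + √(51529.0 − 3482.4390) = 41.012193 + 219.195258 = 260.207451

260.2075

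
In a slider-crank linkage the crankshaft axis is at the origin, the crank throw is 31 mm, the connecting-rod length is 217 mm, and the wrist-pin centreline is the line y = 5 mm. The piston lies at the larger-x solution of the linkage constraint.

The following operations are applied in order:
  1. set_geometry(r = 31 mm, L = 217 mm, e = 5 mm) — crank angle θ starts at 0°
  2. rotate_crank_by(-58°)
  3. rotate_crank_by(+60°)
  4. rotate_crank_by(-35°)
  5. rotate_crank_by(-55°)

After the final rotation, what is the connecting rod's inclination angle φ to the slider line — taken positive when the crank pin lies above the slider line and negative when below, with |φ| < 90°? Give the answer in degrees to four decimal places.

set_geometry: r = 31 mm, L = 217 mm, e = 5 mm; θ ← 0°
rotate_crank_by(-58°): θ ← 0° -58° = -58°
rotate_crank_by(+60°): θ ← -58° +60° = 2°
rotate_crank_by(-35°): θ ← 2° -35° = -33°
rotate_crank_by(-55°): θ ← -33° -55° = -88°
crank pin P = (r cos θ, r sin θ) = (1.081884, -30.981116)
h = r sin θ − e = -30.981116 − 5 = -35.981116
sin φ = h / L = -35.981116 / 217 = -0.16581159
φ = arcsin(-0.16581159) = -9.544385°

-9.5444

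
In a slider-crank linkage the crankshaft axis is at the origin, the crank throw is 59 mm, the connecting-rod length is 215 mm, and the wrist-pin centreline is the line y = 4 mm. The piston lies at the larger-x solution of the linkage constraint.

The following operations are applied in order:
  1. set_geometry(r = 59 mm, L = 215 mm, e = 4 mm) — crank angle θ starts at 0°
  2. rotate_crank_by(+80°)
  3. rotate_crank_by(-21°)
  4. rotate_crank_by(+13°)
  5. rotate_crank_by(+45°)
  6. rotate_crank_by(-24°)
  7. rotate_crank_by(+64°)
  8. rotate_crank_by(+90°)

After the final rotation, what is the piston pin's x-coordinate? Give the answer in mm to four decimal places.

set_geometry: r = 59 mm, L = 215 mm, e = 4 mm; θ ← 0°
rotate_crank_by(+80°): θ ← 0° +80° = 80°
rotate_crank_by(-21°): θ ← 80° -21° = 59°
rotate_crank_by(+13°): θ ← 59° +13° = 72°
rotate_crank_by(+45°): θ ← 72° +45° = 117°
rotate_crank_by(-24°): θ ← 117° -24° = 93°
rotate_crank_by(+64°): θ ← 93° +64° = 157°
rotate_crank_by(+90°): θ ← 157° +90° = 247°
crank pin P = (r cos θ, r sin θ) = (-23.053137, -54.309786)
h = r sin θ − e = -54.309786 − 4 = -58.309786
x = r cos θ + √(L² − h²) = -23.053137 + √(46225.0 − 3400.0312) = -23.053137 + 206.941946 = 183.888809

183.8888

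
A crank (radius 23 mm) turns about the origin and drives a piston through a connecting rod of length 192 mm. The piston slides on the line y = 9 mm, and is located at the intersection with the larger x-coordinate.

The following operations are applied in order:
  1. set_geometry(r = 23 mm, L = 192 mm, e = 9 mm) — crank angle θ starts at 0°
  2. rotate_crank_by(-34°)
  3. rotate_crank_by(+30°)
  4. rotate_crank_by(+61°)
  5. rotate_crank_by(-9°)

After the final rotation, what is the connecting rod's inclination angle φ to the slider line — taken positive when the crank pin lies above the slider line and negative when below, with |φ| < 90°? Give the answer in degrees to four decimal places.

set_geometry: r = 23 mm, L = 192 mm, e = 9 mm; θ ← 0°
rotate_crank_by(-34°): θ ← 0° -34° = -34°
rotate_crank_by(+30°): θ ← -34° +30° = -4°
rotate_crank_by(+61°): θ ← -4° +61° = 57°
rotate_crank_by(-9°): θ ← 57° -9° = 48°
crank pin P = (r cos θ, r sin θ) = (15.390004, 17.092331)
h = r sin θ − e = 17.092331 − 9 = 8.092331
sin φ = h / L = 8.092331 / 192 = 0.04214756
φ = arcsin(0.04214756) = 2.415593°

2.4156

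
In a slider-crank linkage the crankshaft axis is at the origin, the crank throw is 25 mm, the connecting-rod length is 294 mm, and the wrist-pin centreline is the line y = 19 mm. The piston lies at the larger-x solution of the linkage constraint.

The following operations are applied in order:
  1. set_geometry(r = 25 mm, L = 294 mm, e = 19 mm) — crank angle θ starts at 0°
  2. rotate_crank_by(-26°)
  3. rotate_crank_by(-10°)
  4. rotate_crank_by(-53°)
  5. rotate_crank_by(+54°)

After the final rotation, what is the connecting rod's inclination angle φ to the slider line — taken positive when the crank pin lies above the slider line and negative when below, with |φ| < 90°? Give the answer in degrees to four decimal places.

set_geometry: r = 25 mm, L = 294 mm, e = 19 mm; θ ← 0°
rotate_crank_by(-26°): θ ← 0° -26° = -26°
rotate_crank_by(-10°): θ ← -26° -10° = -36°
rotate_crank_by(-53°): θ ← -36° -53° = -89°
rotate_crank_by(+54°): θ ← -89° +54° = -35°
crank pin P = (r cos θ, r sin θ) = (20.478801, -14.339411)
h = r sin θ − e = -14.339411 − 19 = -33.339411
sin φ = h / L = -33.339411 / 294 = -0.11339936
φ = arcsin(-0.11339936) = -6.511311°

-6.5113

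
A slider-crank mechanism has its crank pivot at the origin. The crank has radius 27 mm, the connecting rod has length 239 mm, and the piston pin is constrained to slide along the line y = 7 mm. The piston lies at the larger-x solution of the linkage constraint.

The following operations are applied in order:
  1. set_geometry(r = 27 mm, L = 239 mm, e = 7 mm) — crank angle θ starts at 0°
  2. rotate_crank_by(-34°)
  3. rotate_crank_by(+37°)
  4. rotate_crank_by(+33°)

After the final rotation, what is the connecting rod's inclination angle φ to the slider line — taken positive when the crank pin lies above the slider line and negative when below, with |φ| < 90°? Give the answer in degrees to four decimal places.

set_geometry: r = 27 mm, L = 239 mm, e = 7 mm; θ ← 0°
rotate_crank_by(-34°): θ ← 0° -34° = -34°
rotate_crank_by(+37°): θ ← -34° +37° = 3°
rotate_crank_by(+33°): θ ← 3° +33° = 36°
crank pin P = (r cos θ, r sin θ) = (21.843459, 15.870202)
h = r sin θ − e = 15.870202 − 7 = 8.870202
sin φ = h / L = 8.870202 / 239 = 0.03711382
φ = arcsin(0.03711382) = 2.126953°

2.1270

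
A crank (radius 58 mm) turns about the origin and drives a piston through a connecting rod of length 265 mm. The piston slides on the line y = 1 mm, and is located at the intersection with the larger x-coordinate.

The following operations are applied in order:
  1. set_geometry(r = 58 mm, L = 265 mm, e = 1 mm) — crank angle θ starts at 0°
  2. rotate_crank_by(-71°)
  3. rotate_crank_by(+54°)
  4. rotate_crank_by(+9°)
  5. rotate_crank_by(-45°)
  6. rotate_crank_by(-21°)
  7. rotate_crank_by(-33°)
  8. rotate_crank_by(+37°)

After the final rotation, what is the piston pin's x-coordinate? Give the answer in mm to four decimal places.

set_geometry: r = 58 mm, L = 265 mm, e = 1 mm; θ ← 0°
rotate_crank_by(-71°): θ ← 0° -71° = -71°
rotate_crank_by(+54°): θ ← -71° +54° = -17°
rotate_crank_by(+9°): θ ← -17° +9° = -8°
rotate_crank_by(-45°): θ ← -8° -45° = -53°
rotate_crank_by(-21°): θ ← -53° -21° = -74°
rotate_crank_by(-33°): θ ← -74° -33° = -107°
rotate_crank_by(+37°): θ ← -107° +37° = -70°
crank pin P = (r cos θ, r sin θ) = (19.837168, -54.502172)
h = r sin θ − e = -54.502172 − 1 = -55.502172
x = r cos θ + √(L² − h²) = 19.837168 + √(70225.0 − 3080.4911) = 19.837168 + 259.122575 = 278.959743

278.9597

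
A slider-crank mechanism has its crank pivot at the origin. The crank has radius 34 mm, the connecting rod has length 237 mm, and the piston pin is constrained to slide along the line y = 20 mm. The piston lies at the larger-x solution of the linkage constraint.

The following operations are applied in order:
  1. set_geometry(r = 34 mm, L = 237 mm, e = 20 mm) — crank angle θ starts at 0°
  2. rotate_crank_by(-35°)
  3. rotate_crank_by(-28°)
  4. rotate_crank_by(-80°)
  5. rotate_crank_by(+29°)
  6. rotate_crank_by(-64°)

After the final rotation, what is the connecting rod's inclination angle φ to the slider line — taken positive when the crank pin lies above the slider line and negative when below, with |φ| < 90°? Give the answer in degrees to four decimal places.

set_geometry: r = 34 mm, L = 237 mm, e = 20 mm; θ ← 0°
rotate_crank_by(-35°): θ ← 0° -35° = -35°
rotate_crank_by(-28°): θ ← -35° -28° = -63°
rotate_crank_by(-80°): θ ← -63° -80° = -143°
rotate_crank_by(+29°): θ ← -143° +29° = -114°
rotate_crank_by(-64°): θ ← -114° -64° = -178°
crank pin P = (r cos θ, r sin θ) = (-33.979288, -1.186583)
h = r sin θ − e = -1.186583 − 20 = -21.186583
sin φ = h / L = -21.186583 / 237 = -0.08939486
φ = arcsin(-0.08939486) = -5.128795°

-5.1288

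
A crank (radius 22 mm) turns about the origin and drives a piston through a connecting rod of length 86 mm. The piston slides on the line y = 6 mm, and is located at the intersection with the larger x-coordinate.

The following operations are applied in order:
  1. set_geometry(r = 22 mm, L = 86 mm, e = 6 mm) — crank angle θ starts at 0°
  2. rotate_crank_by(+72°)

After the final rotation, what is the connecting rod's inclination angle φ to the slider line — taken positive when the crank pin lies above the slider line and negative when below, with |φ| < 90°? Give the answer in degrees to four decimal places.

set_geometry: r = 22 mm, L = 86 mm, e = 6 mm; θ ← 0°
rotate_crank_by(+72°): θ ← 0° +72° = 72°
crank pin P = (r cos θ, r sin θ) = (6.798374, 20.923243)
h = r sin θ − e = 20.923243 − 6 = 14.923243
sin φ = h / L = 14.923243 / 86 = 0.17352609
φ = arcsin(0.17352609) = 9.992897°

9.9929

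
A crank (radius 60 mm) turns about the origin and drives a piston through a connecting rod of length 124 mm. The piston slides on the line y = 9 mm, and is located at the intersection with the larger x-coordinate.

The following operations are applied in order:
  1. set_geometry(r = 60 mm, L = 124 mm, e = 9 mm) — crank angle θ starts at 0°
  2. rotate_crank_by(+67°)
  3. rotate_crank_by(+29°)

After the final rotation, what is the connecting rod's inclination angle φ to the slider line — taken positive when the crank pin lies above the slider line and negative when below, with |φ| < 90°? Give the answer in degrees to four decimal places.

set_geometry: r = 60 mm, L = 124 mm, e = 9 mm; θ ← 0°
rotate_crank_by(+67°): θ ← 0° +67° = 67°
rotate_crank_by(+29°): θ ← 67° +29° = 96°
crank pin P = (r cos θ, r sin θ) = (-6.271708, 59.671314)
h = r sin θ − e = 59.671314 − 9 = 50.671314
sin φ = h / L = 50.671314 / 124 = 0.40863963
φ = arcsin(0.40863963) = 24.119407°

24.1194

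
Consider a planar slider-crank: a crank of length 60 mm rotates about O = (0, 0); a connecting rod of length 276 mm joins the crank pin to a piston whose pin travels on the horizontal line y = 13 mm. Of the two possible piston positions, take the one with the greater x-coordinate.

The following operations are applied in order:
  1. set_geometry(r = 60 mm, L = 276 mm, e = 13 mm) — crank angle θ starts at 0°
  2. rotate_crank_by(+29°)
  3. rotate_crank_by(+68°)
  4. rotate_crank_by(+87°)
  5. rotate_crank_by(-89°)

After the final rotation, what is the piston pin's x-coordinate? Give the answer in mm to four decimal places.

266.7788

set_geometry: r = 60 mm, L = 276 mm, e = 13 mm; θ ← 0°
rotate_crank_by(+29°): θ ← 0° +29° = 29°
rotate_crank_by(+68°): θ ← 29° +68° = 97°
rotate_crank_by(+87°): θ ← 97° +87° = 184°
rotate_crank_by(-89°): θ ← 184° -89° = 95°
crank pin P = (r cos θ, r sin θ) = (-5.229345, 59.771682)
h = r sin θ − e = 59.771682 − 13 = 46.771682
x = r cos θ + √(L² − h²) = -5.229345 + √(76176.0 − 2187.5902) = -5.229345 + 272.008106 = 266.778762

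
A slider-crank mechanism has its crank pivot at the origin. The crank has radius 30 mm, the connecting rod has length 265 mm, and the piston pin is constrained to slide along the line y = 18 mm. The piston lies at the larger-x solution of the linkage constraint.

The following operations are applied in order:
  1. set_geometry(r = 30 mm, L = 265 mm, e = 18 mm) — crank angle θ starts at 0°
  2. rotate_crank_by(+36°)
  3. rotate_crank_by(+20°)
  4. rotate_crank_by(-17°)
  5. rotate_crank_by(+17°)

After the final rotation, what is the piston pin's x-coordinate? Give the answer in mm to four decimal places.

281.6867

set_geometry: r = 30 mm, L = 265 mm, e = 18 mm; θ ← 0°
rotate_crank_by(+36°): θ ← 0° +36° = 36°
rotate_crank_by(+20°): θ ← 36° +20° = 56°
rotate_crank_by(-17°): θ ← 56° -17° = 39°
rotate_crank_by(+17°): θ ← 39° +17° = 56°
crank pin P = (r cos θ, r sin θ) = (16.775787, 24.871127)
h = r sin θ − e = 24.871127 − 18 = 6.871127
x = r cos θ + √(L² − h²) = 16.775787 + √(70225.0 − 47.2124) = 16.775787 + 264.910905 = 281.686692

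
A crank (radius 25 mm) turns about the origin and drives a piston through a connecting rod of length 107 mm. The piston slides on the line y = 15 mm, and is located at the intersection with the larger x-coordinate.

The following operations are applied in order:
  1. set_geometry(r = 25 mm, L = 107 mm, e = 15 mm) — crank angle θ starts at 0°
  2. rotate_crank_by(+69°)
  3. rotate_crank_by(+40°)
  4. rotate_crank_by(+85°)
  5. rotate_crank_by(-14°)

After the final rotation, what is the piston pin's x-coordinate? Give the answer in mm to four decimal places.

80.9434

set_geometry: r = 25 mm, L = 107 mm, e = 15 mm; θ ← 0°
rotate_crank_by(+69°): θ ← 0° +69° = 69°
rotate_crank_by(+40°): θ ← 69° +40° = 109°
rotate_crank_by(+85°): θ ← 109° +85° = 194°
rotate_crank_by(-14°): θ ← 194° -14° = 180°
crank pin P = (r cos θ, r sin θ) = (-25.000000, 0.000000)
h = r sin θ − e = 0.000000 − 15 = -15.000000
x = r cos θ + √(L² − h²) = -25.000000 + √(11449.0 − 225.0000) = -25.000000 + 105.943381 = 80.943381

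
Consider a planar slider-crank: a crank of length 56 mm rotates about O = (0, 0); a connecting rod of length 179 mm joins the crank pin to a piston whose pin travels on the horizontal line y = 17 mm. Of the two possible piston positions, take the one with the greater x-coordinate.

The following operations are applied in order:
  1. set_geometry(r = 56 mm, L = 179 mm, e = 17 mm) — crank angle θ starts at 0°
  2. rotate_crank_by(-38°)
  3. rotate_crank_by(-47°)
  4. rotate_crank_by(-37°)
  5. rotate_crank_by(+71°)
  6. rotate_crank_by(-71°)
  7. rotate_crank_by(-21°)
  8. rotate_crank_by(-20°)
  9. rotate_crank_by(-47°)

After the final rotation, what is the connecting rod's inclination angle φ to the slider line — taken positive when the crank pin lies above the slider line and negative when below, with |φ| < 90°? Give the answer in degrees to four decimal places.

set_geometry: r = 56 mm, L = 179 mm, e = 17 mm; θ ← 0°
rotate_crank_by(-38°): θ ← 0° -38° = -38°
rotate_crank_by(-47°): θ ← -38° -47° = -85°
rotate_crank_by(-37°): θ ← -85° -37° = -122°
rotate_crank_by(+71°): θ ← -122° +71° = -51°
rotate_crank_by(-71°): θ ← -51° -71° = -122°
rotate_crank_by(-21°): θ ← -122° -21° = -143°
rotate_crank_by(-20°): θ ← -143° -20° = -163°
rotate_crank_by(-47°): θ ← -163° -47° = -210°
crank pin P = (r cos θ, r sin θ) = (-48.497423, 28.000000)
h = r sin θ − e = 28.000000 − 17 = 11.000000
sin φ = h / L = 11.000000 / 179 = 0.06145251
φ = arcsin(0.06145251) = 3.523190°

3.5232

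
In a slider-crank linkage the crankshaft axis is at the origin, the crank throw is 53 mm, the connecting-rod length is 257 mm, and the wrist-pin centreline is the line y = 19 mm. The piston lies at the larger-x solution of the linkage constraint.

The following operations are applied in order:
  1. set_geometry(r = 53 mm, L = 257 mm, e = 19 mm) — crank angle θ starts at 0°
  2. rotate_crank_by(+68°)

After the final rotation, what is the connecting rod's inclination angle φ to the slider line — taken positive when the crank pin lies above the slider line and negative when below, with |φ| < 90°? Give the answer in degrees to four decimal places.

set_geometry: r = 53 mm, L = 257 mm, e = 19 mm; θ ← 0°
rotate_crank_by(+68°): θ ← 0° +68° = 68°
crank pin P = (r cos θ, r sin θ) = (19.854149, 49.140744)
h = r sin θ − e = 49.140744 − 19 = 30.140744
sin φ = h / L = 30.140744 / 257 = 0.11727916
φ = arcsin(0.11727916) = 6.735101°

6.7351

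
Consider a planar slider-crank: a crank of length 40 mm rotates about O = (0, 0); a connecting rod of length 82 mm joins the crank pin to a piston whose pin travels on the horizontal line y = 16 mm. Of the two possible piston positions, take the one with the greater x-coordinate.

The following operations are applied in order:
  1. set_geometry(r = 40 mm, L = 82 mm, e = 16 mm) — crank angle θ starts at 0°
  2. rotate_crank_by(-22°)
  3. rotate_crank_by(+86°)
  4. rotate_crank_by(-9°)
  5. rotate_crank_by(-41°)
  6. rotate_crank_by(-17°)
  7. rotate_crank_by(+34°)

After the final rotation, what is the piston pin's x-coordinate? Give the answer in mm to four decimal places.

116.1575

set_geometry: r = 40 mm, L = 82 mm, e = 16 mm; θ ← 0°
rotate_crank_by(-22°): θ ← 0° -22° = -22°
rotate_crank_by(+86°): θ ← -22° +86° = 64°
rotate_crank_by(-9°): θ ← 64° -9° = 55°
rotate_crank_by(-41°): θ ← 55° -41° = 14°
rotate_crank_by(-17°): θ ← 14° -17° = -3°
rotate_crank_by(+34°): θ ← -3° +34° = 31°
crank pin P = (r cos θ, r sin θ) = (34.286692, 20.601523)
h = r sin θ − e = 20.601523 − 16 = 4.601523
x = r cos θ + √(L² − h²) = 34.286692 + √(6724.0 − 21.1740) = 34.286692 + 81.870788 = 116.157480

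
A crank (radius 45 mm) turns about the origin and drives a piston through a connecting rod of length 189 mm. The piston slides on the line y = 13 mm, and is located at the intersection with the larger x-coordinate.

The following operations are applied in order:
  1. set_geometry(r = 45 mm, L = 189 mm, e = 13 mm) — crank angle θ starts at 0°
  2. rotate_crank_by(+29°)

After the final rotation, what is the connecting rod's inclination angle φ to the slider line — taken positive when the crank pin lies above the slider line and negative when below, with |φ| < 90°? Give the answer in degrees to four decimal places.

set_geometry: r = 45 mm, L = 189 mm, e = 13 mm; θ ← 0°
rotate_crank_by(+29°): θ ← 0° +29° = 29°
crank pin P = (r cos θ, r sin θ) = (39.357887, 21.816433)
h = r sin θ − e = 21.816433 − 13 = 8.816433
sin φ = h / L = 8.816433 / 189 = 0.04664779
φ = arcsin(0.04664779) = 2.673692°

2.6737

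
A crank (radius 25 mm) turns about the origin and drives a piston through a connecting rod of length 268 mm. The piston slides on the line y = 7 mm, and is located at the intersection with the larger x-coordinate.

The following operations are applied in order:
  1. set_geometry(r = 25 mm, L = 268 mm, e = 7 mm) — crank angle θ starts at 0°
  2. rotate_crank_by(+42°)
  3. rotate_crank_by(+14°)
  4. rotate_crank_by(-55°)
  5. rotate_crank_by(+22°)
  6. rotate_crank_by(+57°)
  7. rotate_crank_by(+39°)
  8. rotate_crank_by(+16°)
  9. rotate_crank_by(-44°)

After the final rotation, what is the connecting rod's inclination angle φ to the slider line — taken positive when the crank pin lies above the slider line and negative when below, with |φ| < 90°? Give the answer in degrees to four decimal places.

set_geometry: r = 25 mm, L = 268 mm, e = 7 mm; θ ← 0°
rotate_crank_by(+42°): θ ← 0° +42° = 42°
rotate_crank_by(+14°): θ ← 42° +14° = 56°
rotate_crank_by(-55°): θ ← 56° -55° = 1°
rotate_crank_by(+22°): θ ← 1° +22° = 23°
rotate_crank_by(+57°): θ ← 23° +57° = 80°
rotate_crank_by(+39°): θ ← 80° +39° = 119°
rotate_crank_by(+16°): θ ← 119° +16° = 135°
rotate_crank_by(-44°): θ ← 135° -44° = 91°
crank pin P = (r cos θ, r sin θ) = (-0.436310, 24.996192)
h = r sin θ − e = 24.996192 − 7 = 17.996192
sin φ = h / L = 17.996192 / 268 = 0.06714997
φ = arcsin(0.06714997) = 3.850307°

3.8503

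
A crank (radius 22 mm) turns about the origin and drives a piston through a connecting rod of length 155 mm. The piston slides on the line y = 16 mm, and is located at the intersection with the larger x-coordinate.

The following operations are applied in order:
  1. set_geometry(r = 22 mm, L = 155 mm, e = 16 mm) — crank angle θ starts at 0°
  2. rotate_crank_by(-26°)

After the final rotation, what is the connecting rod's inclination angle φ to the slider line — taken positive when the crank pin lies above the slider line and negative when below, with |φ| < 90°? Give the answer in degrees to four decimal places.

set_geometry: r = 22 mm, L = 155 mm, e = 16 mm; θ ← 0°
rotate_crank_by(-26°): θ ← 0° -26° = -26°
crank pin P = (r cos θ, r sin θ) = (19.773469, -9.644165)
h = r sin θ − e = -9.644165 − 16 = -25.644165
sin φ = h / L = -25.644165 / 155 = -0.16544623
φ = arcsin(-0.16544623) = -9.523158°

-9.5232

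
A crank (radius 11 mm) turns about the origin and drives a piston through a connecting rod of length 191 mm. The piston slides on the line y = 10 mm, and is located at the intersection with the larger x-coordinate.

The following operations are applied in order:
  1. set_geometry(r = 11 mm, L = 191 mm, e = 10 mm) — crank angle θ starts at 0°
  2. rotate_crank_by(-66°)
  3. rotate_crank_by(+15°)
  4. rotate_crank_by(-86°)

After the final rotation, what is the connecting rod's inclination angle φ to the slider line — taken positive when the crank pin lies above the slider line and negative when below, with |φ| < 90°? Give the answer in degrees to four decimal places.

set_geometry: r = 11 mm, L = 191 mm, e = 10 mm; θ ← 0°
rotate_crank_by(-66°): θ ← 0° -66° = -66°
rotate_crank_by(+15°): θ ← -66° +15° = -51°
rotate_crank_by(-86°): θ ← -51° -86° = -137°
crank pin P = (r cos θ, r sin θ) = (-8.044891, -7.501982)
h = r sin θ − e = -7.501982 − 10 = -17.501982
sin φ = h / L = -17.501982 / 191 = -0.09163341
φ = arcsin(-0.09163341) = -5.257583°

-5.2576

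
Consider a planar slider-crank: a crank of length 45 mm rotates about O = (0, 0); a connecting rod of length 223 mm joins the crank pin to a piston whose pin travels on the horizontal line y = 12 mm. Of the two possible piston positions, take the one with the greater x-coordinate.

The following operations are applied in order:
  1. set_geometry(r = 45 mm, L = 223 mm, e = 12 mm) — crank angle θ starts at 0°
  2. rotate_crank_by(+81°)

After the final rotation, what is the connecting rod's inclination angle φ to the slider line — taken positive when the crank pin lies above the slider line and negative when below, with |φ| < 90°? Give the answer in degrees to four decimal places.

8.3661

set_geometry: r = 45 mm, L = 223 mm, e = 12 mm; θ ← 0°
rotate_crank_by(+81°): θ ← 0° +81° = 81°
crank pin P = (r cos θ, r sin θ) = (7.039551, 44.445975)
h = r sin θ − e = 44.445975 − 12 = 32.445975
sin φ = h / L = 32.445975 / 223 = 0.14549765
φ = arcsin(0.14549765) = 8.366098°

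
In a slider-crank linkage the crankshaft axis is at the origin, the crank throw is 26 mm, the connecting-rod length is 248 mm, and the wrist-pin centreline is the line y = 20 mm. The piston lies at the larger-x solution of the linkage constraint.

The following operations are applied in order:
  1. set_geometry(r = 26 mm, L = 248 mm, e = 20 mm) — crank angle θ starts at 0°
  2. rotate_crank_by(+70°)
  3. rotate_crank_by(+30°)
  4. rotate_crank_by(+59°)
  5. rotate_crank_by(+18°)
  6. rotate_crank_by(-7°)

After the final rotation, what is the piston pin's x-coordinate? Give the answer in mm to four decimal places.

221.9111

set_geometry: r = 26 mm, L = 248 mm, e = 20 mm; θ ← 0°
rotate_crank_by(+70°): θ ← 0° +70° = 70°
rotate_crank_by(+30°): θ ← 70° +30° = 100°
rotate_crank_by(+59°): θ ← 100° +59° = 159°
rotate_crank_by(+18°): θ ← 159° +18° = 177°
rotate_crank_by(-7°): θ ← 177° -7° = 170°
crank pin P = (r cos θ, r sin θ) = (-25.605002, 4.514853)
h = r sin θ − e = 4.514853 − 20 = -15.485147
x = r cos θ + √(L² − h²) = -25.605002 + √(61504.0 − 239.7898) = -25.605002 + 247.516081 = 221.911079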